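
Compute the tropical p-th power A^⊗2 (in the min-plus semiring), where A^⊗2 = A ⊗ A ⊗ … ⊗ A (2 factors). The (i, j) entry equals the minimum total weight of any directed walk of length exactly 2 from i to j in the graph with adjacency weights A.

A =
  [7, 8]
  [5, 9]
A^⊗2 =
  [13, 15]
  [12, 13]

Each entry (A^⊗2)_ij equals the minimum over all length-2 walks i = v_0 → v_1 → … → v_2 = j of Σ_t A[v_t][v_{t+1}]. For example, for (i, j) = (0, 1) we minimise over 2 possible intermediate vertex sequences; the minimum is 15, attained along the walk 0 → 0 → 1.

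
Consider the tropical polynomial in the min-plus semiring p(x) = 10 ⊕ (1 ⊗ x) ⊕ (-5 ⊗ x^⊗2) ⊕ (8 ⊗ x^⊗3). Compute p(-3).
p(-3) = -11

A tropical monomial a ⊗ x^⊗i evaluates to a + i · x. Evaluating each term at x = -3:
  Term 0 contributes 10 + 0 · -3 = 10
  Term 1 contributes 1 + 1 · -3 = -2
  Term 2 contributes -5 + 2 · -3 = -11
  Term 3 contributes 8 + 3 · -3 = -1
p(-3) = ⊕ of these = min[10, -2, -11, -1] = -11.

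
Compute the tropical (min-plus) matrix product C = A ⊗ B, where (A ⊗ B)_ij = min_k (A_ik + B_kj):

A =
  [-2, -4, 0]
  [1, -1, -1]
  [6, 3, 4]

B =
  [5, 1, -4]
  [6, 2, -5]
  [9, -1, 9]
A ⊗ B =
  [2, -2, -9]
  [5, -2, -6]
  [9, 3, -2]

Apply the min-plus product entry-by-entry:
  C[0][0] = min over k of (A[0][0] + B[0][0] = -2 + 5 = 3, A[0][1] + B[1][0] = -4 + 6 = 2, A[0][2] + B[2][0] = 0 + 9 = 9) = 2 (attained at k = 1)
  C[0][1] = min over k of (A[0][0] + B[0][1] = -2 + 1 = -1, A[0][1] + B[1][1] = -4 + 2 = -2, A[0][2] + B[2][1] = 0 + -1 = -1) = -2 (attained at k = 1)
  C[0][2] = min over k of (A[0][0] + B[0][2] = -2 + -4 = -6, A[0][1] + B[1][2] = -4 + -5 = -9, A[0][2] + B[2][2] = 0 + 9 = 9) = -9 (attained at k = 1)
  C[1][0] = min over k of (A[1][0] + B[0][0] = 1 + 5 = 6, A[1][1] + B[1][0] = -1 + 6 = 5, A[1][2] + B[2][0] = -1 + 9 = 8) = 5 (attained at k = 1)
  C[1][1] = min over k of (A[1][0] + B[0][1] = 1 + 1 = 2, A[1][1] + B[1][1] = -1 + 2 = 1, A[1][2] + B[2][1] = -1 + -1 = -2) = -2 (attained at k = 2)
  C[1][2] = min over k of (A[1][0] + B[0][2] = 1 + -4 = -3, A[1][1] + B[1][2] = -1 + -5 = -6, A[1][2] + B[2][2] = -1 + 9 = 8) = -6 (attained at k = 1)
  C[2][0] = min over k of (A[2][0] + B[0][0] = 6 + 5 = 11, A[2][1] + B[1][0] = 3 + 6 = 9, A[2][2] + B[2][0] = 4 + 9 = 13) = 9 (attained at k = 1)
  C[2][1] = min over k of (A[2][0] + B[0][1] = 6 + 1 = 7, A[2][1] + B[1][1] = 3 + 2 = 5, A[2][2] + B[2][1] = 4 + -1 = 3) = 3 (attained at k = 2)
  C[2][2] = min over k of (A[2][0] + B[0][2] = 6 + -4 = 2, A[2][1] + B[1][2] = 3 + -5 = -2, A[2][2] + B[2][2] = 4 + 9 = 13) = -2 (attained at k = 1)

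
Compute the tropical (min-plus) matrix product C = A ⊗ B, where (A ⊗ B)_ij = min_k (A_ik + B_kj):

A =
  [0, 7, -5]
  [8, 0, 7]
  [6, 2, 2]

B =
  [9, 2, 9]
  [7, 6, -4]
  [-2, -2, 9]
A ⊗ B =
  [-7, -7, 3]
  [5, 5, -4]
  [0, 0, -2]

Apply the min-plus product entry-by-entry:
  C[0][0] = min over k of (A[0][0] + B[0][0] = 0 + 9 = 9, A[0][1] + B[1][0] = 7 + 7 = 14, A[0][2] + B[2][0] = -5 + -2 = -7) = -7 (attained at k = 2)
  C[0][1] = min over k of (A[0][0] + B[0][1] = 0 + 2 = 2, A[0][1] + B[1][1] = 7 + 6 = 13, A[0][2] + B[2][1] = -5 + -2 = -7) = -7 (attained at k = 2)
  C[0][2] = min over k of (A[0][0] + B[0][2] = 0 + 9 = 9, A[0][1] + B[1][2] = 7 + -4 = 3, A[0][2] + B[2][2] = -5 + 9 = 4) = 3 (attained at k = 1)
  C[1][0] = min over k of (A[1][0] + B[0][0] = 8 + 9 = 17, A[1][1] + B[1][0] = 0 + 7 = 7, A[1][2] + B[2][0] = 7 + -2 = 5) = 5 (attained at k = 2)
  C[1][1] = min over k of (A[1][0] + B[0][1] = 8 + 2 = 10, A[1][1] + B[1][1] = 0 + 6 = 6, A[1][2] + B[2][1] = 7 + -2 = 5) = 5 (attained at k = 2)
  C[1][2] = min over k of (A[1][0] + B[0][2] = 8 + 9 = 17, A[1][1] + B[1][2] = 0 + -4 = -4, A[1][2] + B[2][2] = 7 + 9 = 16) = -4 (attained at k = 1)
  C[2][0] = min over k of (A[2][0] + B[0][0] = 6 + 9 = 15, A[2][1] + B[1][0] = 2 + 7 = 9, A[2][2] + B[2][0] = 2 + -2 = 0) = 0 (attained at k = 2)
  C[2][1] = min over k of (A[2][0] + B[0][1] = 6 + 2 = 8, A[2][1] + B[1][1] = 2 + 6 = 8, A[2][2] + B[2][1] = 2 + -2 = 0) = 0 (attained at k = 2)
  C[2][2] = min over k of (A[2][0] + B[0][2] = 6 + 9 = 15, A[2][1] + B[1][2] = 2 + -4 = -2, A[2][2] + B[2][2] = 2 + 9 = 11) = -2 (attained at k = 1)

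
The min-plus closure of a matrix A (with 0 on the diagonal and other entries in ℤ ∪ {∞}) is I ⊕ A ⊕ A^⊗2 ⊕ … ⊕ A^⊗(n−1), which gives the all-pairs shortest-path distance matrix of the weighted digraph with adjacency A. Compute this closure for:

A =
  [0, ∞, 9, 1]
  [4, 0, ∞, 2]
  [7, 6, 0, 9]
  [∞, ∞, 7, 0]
Closure =
  [0, 14, 8, 1]
  [4, 0, 9, 2]
  [7, 6, 0, 8]
  [14, 13, 7, 0]

This is the Floyd-Warshall all-pairs shortest-path computation. For each intermediate vertex k = 0, 1, …, 3, update dist[i][j] ← min(dist[i][j], dist[i][k] + dist[k][j]). The final matrix gives, for each (i, j), the minimum total weight of any directed path from i to j (possibly empty when i = j).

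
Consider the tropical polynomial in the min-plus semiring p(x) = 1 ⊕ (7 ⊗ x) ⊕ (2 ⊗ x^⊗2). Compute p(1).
p(1) = 1

A tropical monomial a ⊗ x^⊗i evaluates to a + i · x. Evaluating each term at x = 1:
  Term 0 contributes 1 + 0 · 1 = 1
  Term 1 contributes 7 + 1 · 1 = 8
  Term 2 contributes 2 + 2 · 1 = 4
p(1) = ⊕ of these = min[1, 8, 4] = 1.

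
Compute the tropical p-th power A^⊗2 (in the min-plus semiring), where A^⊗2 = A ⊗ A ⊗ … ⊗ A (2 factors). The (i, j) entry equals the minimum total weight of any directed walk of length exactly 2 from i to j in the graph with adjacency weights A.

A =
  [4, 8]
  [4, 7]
A^⊗2 =
  [8, 12]
  [8, 12]

Each entry (A^⊗2)_ij equals the minimum over all length-2 walks i = v_0 → v_1 → … → v_2 = j of Σ_t A[v_t][v_{t+1}]. For example, for (i, j) = (0, 1) we minimise over 2 possible intermediate vertex sequences; the minimum is 12, attained along the walk 0 → 0 → 1.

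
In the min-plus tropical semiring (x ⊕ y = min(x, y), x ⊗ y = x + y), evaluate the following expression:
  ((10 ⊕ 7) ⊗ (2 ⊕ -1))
((10 ⊕ 7) ⊗ (2 ⊕ -1)) = 6

Expand innermost to outermost. Recall ⊕ takes the minimum of its arguments and ⊗ takes their sum. Working out the expression ((10 ⊕ 7) ⊗ (2 ⊕ -1)) gives 6.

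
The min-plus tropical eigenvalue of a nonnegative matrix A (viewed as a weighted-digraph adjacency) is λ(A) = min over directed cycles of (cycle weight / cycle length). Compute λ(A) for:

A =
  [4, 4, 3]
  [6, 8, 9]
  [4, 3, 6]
λ(A) = 7/2

Enumerate directed cycles and compute their means (weight / length). Sample:
  cycle 0 → 0: weight = 4, length = 1, mean = 4/1 ≈ 4.000
  cycle 1 → 1: weight = 8, length = 1, mean = 8/1 ≈ 8.000
  cycle 2 → 2: weight = 6, length = 1, mean = 6/1 ≈ 6.000
  cycle 0 → 1 → 0: weight = 10, length = 2, mean = 10/2 ≈ 5.000
  cycle 0 → 2 → 0: weight = 7, length = 2, mean = 7/2 ≈ 3.500
  cycle 1 → 0 → 1: weight = 10, length = 2, mean = 10/2 ≈ 5.000
Minimum mean = 3.500, attained e.g. along the cycle 0 → 2 → 0 with weight 7 and length 2. So λ(A) = 7/2 = 7/2.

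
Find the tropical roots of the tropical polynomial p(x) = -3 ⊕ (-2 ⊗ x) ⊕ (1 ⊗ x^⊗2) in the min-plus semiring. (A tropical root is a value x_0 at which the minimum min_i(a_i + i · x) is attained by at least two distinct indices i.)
Roots: {-3, -1}

Each tropical root is a break point of the lower envelope of the lines y = a_i + i · x (there are 3 lines, with slopes 0, 1, ..., 2). Only the lines that attain the minimum somewhere contribute to roots; other lines are dominated. Here the surviving (envelope) indices are i = 2, i = 1, i = 0.
Intersections between consecutive envelope lines give the roots: for adjacent envelope indices i < j the intersection is x = (a_i − a_j) / (j − i). Reading off the sorted break points: {-3, -1}.
Verification: at each break x_0, at least two indices attain the minimum of min_i(a_i + i · x_0).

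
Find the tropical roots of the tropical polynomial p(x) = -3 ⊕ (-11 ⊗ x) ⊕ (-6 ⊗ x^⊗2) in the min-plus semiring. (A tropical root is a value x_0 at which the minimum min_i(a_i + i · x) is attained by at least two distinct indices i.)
Roots: {-5, 8}

Each tropical root is a break point of the lower envelope of the lines y = a_i + i · x (there are 3 lines, with slopes 0, 1, ..., 2). Only the lines that attain the minimum somewhere contribute to roots; other lines are dominated. Here the surviving (envelope) indices are i = 2, i = 1, i = 0.
Intersections between consecutive envelope lines give the roots: for adjacent envelope indices i < j the intersection is x = (a_i − a_j) / (j − i). Reading off the sorted break points: {-5, 8}.
Verification: at each break x_0, at least two indices attain the minimum of min_i(a_i + i · x_0).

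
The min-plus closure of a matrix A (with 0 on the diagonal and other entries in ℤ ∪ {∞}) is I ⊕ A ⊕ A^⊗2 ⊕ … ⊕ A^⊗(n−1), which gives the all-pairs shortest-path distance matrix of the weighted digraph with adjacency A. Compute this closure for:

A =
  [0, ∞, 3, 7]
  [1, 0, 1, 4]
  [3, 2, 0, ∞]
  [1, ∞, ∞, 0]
Closure =
  [0, 5, 3, 7]
  [1, 0, 1, 4]
  [3, 2, 0, 6]
  [1, 6, 4, 0]

This is the Floyd-Warshall all-pairs shortest-path computation. For each intermediate vertex k = 0, 1, …, 3, update dist[i][j] ← min(dist[i][j], dist[i][k] + dist[k][j]). The final matrix gives, for each (i, j), the minimum total weight of any directed path from i to j (possibly empty when i = j).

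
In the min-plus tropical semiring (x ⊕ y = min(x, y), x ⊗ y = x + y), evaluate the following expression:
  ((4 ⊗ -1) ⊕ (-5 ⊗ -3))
((4 ⊗ -1) ⊕ (-5 ⊗ -3)) = -8

Expand innermost to outermost. Recall ⊕ takes the minimum of its arguments and ⊗ takes their sum. Working out the expression ((4 ⊗ -1) ⊕ (-5 ⊗ -3)) gives -8.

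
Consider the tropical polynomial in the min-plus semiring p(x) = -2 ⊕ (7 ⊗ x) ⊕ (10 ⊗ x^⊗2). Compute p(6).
p(6) = -2

A tropical monomial a ⊗ x^⊗i evaluates to a + i · x. Evaluating each term at x = 6:
  Term 0 contributes -2 + 0 · 6 = -2
  Term 1 contributes 7 + 1 · 6 = 13
  Term 2 contributes 10 + 2 · 6 = 22
p(6) = ⊕ of these = min[-2, 13, 22] = -2.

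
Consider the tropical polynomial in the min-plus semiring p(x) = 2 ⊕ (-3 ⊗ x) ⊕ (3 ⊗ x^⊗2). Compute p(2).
p(2) = -1

A tropical monomial a ⊗ x^⊗i evaluates to a + i · x. Evaluating each term at x = 2:
  Term 0 contributes 2 + 0 · 2 = 2
  Term 1 contributes -3 + 1 · 2 = -1
  Term 2 contributes 3 + 2 · 2 = 7
p(2) = ⊕ of these = min[2, -1, 7] = -1.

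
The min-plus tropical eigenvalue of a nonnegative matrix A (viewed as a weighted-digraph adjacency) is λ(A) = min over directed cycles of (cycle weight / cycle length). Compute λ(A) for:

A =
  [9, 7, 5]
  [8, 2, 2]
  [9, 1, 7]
λ(A) = 3/2

Enumerate directed cycles and compute their means (weight / length). Sample:
  cycle 0 → 0: weight = 9, length = 1, mean = 9/1 ≈ 9.000
  cycle 1 → 1: weight = 2, length = 1, mean = 2/1 ≈ 2.000
  cycle 2 → 2: weight = 7, length = 1, mean = 7/1 ≈ 7.000
  cycle 0 → 1 → 0: weight = 15, length = 2, mean = 15/2 ≈ 7.500
  cycle 0 → 2 → 0: weight = 14, length = 2, mean = 14/2 ≈ 7.000
  cycle 1 → 0 → 1: weight = 15, length = 2, mean = 15/2 ≈ 7.500
Minimum mean = 1.500, attained e.g. along the cycle 1 → 2 → 1 with weight 3 and length 2. So λ(A) = 3/2 = 3/2.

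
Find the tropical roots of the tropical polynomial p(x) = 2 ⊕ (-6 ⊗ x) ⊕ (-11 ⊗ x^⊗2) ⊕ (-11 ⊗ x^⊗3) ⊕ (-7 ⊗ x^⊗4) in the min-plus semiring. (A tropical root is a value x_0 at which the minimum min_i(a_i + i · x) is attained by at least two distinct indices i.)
Roots: {-4, 0, 5, 8}

Each tropical root is a break point of the lower envelope of the lines y = a_i + i · x (there are 5 lines, with slopes 0, 1, ..., 4). Only the lines that attain the minimum somewhere contribute to roots; other lines are dominated. Here the surviving (envelope) indices are i = 4, i = 3, i = 2, i = 1, i = 0.
Intersections between consecutive envelope lines give the roots: for adjacent envelope indices i < j the intersection is x = (a_i − a_j) / (j − i). Reading off the sorted break points: {-4, 0, 5, 8}.
Verification: at each break x_0, at least two indices attain the minimum of min_i(a_i + i · x_0).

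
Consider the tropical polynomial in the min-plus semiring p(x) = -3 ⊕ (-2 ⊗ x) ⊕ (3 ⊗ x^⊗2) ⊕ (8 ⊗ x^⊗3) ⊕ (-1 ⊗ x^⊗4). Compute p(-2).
p(-2) = -9

A tropical monomial a ⊗ x^⊗i evaluates to a + i · x. Evaluating each term at x = -2:
  Term 0 contributes -3 + 0 · -2 = -3
  Term 1 contributes -2 + 1 · -2 = -4
  Term 2 contributes 3 + 2 · -2 = -1
  Term 3 contributes 8 + 3 · -2 = 2
  Term 4 contributes -1 + 4 · -2 = -9
p(-2) = ⊕ of these = min[-3, -4, -1, 2, -9] = -9.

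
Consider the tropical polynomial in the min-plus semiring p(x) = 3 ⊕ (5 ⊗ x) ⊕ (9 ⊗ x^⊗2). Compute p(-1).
p(-1) = 3

A tropical monomial a ⊗ x^⊗i evaluates to a + i · x. Evaluating each term at x = -1:
  Term 0 contributes 3 + 0 · -1 = 3
  Term 1 contributes 5 + 1 · -1 = 4
  Term 2 contributes 9 + 2 · -1 = 7
p(-1) = ⊕ of these = min[3, 4, 7] = 3.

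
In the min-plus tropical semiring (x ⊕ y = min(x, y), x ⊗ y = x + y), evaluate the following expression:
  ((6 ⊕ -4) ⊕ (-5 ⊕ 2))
((6 ⊕ -4) ⊕ (-5 ⊕ 2)) = -5

Expand innermost to outermost. Recall ⊕ takes the minimum of its arguments and ⊗ takes their sum. Working out the expression ((6 ⊕ -4) ⊕ (-5 ⊕ 2)) gives -5.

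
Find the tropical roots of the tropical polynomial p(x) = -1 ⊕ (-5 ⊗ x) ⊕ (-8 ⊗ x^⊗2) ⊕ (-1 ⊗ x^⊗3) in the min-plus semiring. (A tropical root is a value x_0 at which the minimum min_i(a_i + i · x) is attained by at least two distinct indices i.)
Roots: {-7, 3, 4}

Each tropical root is a break point of the lower envelope of the lines y = a_i + i · x (there are 4 lines, with slopes 0, 1, ..., 3). Only the lines that attain the minimum somewhere contribute to roots; other lines are dominated. Here the surviving (envelope) indices are i = 3, i = 2, i = 1, i = 0.
Intersections between consecutive envelope lines give the roots: for adjacent envelope indices i < j the intersection is x = (a_i − a_j) / (j − i). Reading off the sorted break points: {-7, 3, 4}.
Verification: at each break x_0, at least two indices attain the minimum of min_i(a_i + i · x_0).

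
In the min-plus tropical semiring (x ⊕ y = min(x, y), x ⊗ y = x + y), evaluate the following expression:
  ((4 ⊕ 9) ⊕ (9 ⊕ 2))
((4 ⊕ 9) ⊕ (9 ⊕ 2)) = 2

Expand innermost to outermost. Recall ⊕ takes the minimum of its arguments and ⊗ takes their sum. Working out the expression ((4 ⊕ 9) ⊕ (9 ⊕ 2)) gives 2.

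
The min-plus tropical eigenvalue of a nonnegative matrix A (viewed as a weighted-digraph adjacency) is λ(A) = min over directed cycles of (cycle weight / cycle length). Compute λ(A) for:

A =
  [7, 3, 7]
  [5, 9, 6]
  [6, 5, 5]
λ(A) = 4

Enumerate directed cycles and compute their means (weight / length). Sample:
  cycle 0 → 0: weight = 7, length = 1, mean = 7/1 ≈ 7.000
  cycle 1 → 1: weight = 9, length = 1, mean = 9/1 ≈ 9.000
  cycle 2 → 2: weight = 5, length = 1, mean = 5/1 ≈ 5.000
  cycle 0 → 1 → 0: weight = 8, length = 2, mean = 8/2 ≈ 4.000
  cycle 0 → 2 → 0: weight = 13, length = 2, mean = 13/2 ≈ 6.500
  cycle 1 → 0 → 1: weight = 8, length = 2, mean = 8/2 ≈ 4.000
Minimum mean = 4.000, attained e.g. along the cycle 0 → 1 → 0 with weight 8 and length 2. So λ(A) = 8/2 = 4.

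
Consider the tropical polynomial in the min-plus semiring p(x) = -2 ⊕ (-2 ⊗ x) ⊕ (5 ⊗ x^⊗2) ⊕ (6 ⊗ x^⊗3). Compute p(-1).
p(-1) = -3

A tropical monomial a ⊗ x^⊗i evaluates to a + i · x. Evaluating each term at x = -1:
  Term 0 contributes -2 + 0 · -1 = -2
  Term 1 contributes -2 + 1 · -1 = -3
  Term 2 contributes 5 + 2 · -1 = 3
  Term 3 contributes 6 + 3 · -1 = 3
p(-1) = ⊕ of these = min[-2, -3, 3, 3] = -3.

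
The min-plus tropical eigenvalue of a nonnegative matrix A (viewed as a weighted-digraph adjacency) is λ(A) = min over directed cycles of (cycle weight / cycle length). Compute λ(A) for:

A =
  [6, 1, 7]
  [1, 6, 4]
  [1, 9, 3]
λ(A) = 1

Enumerate directed cycles and compute their means (weight / length). Sample:
  cycle 0 → 0: weight = 6, length = 1, mean = 6/1 ≈ 6.000
  cycle 1 → 1: weight = 6, length = 1, mean = 6/1 ≈ 6.000
  cycle 2 → 2: weight = 3, length = 1, mean = 3/1 ≈ 3.000
  cycle 0 → 1 → 0: weight = 2, length = 2, mean = 2/2 ≈ 1.000
  cycle 0 → 2 → 0: weight = 8, length = 2, mean = 8/2 ≈ 4.000
  cycle 1 → 0 → 1: weight = 2, length = 2, mean = 2/2 ≈ 1.000
Minimum mean = 1.000, attained e.g. along the cycle 0 → 1 → 0 with weight 2 and length 2. So λ(A) = 2/2 = 1.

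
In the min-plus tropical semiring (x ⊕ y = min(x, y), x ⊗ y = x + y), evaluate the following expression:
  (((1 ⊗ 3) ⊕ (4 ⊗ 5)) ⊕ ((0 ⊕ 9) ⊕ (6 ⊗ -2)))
(((1 ⊗ 3) ⊕ (4 ⊗ 5)) ⊕ ((0 ⊕ 9) ⊕ (6 ⊗ -2))) = 0

Expand innermost to outermost. Recall ⊕ takes the minimum of its arguments and ⊗ takes their sum. Working out the expression (((1 ⊗ 3) ⊕ (4 ⊗ 5)) ⊕ ((0 ⊕ 9) ⊕ (6 ⊗ -2))) gives 0.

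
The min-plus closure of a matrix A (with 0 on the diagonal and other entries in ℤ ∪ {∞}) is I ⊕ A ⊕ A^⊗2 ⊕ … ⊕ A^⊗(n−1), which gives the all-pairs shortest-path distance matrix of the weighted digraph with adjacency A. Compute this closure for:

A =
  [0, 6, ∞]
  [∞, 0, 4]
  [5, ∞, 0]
Closure =
  [0, 6, 10]
  [9, 0, 4]
  [5, 11, 0]

This is the Floyd-Warshall all-pairs shortest-path computation. For each intermediate vertex k = 0, 1, …, 2, update dist[i][j] ← min(dist[i][j], dist[i][k] + dist[k][j]). The final matrix gives, for each (i, j), the minimum total weight of any directed path from i to j (possibly empty when i = j).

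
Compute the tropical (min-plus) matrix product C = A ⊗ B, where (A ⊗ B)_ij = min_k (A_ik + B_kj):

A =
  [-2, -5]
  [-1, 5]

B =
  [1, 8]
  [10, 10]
A ⊗ B =
  [-1, 5]
  [0, 7]

Apply the min-plus product entry-by-entry:
  C[0][0] = min over k of (A[0][0] + B[0][0] = -2 + 1 = -1, A[0][1] + B[1][0] = -5 + 10 = 5) = -1 (attained at k = 0)
  C[0][1] = min over k of (A[0][0] + B[0][1] = -2 + 8 = 6, A[0][1] + B[1][1] = -5 + 10 = 5) = 5 (attained at k = 1)
  C[1][0] = min over k of (A[1][0] + B[0][0] = -1 + 1 = 0, A[1][1] + B[1][0] = 5 + 10 = 15) = 0 (attained at k = 0)
  C[1][1] = min over k of (A[1][0] + B[0][1] = -1 + 8 = 7, A[1][1] + B[1][1] = 5 + 10 = 15) = 7 (attained at k = 0)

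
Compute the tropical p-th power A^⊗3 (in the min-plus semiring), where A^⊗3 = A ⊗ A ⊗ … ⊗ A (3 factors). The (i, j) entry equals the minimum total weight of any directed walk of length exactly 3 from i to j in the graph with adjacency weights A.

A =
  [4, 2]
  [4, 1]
A^⊗3 =
  [7, 4]
  [6, 3]

Each entry (A^⊗3)_ij equals the minimum over all length-3 walks i = v_0 → v_1 → … → v_3 = j of Σ_t A[v_t][v_{t+1}]. For example, for (i, j) = (0, 1) we minimise over 4 possible intermediate vertex sequences; the minimum is 4, attained along the walk 0 → 1 → 1 → 1.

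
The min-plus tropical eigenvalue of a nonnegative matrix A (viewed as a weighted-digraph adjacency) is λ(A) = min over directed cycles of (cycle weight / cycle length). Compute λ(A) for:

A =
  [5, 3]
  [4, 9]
λ(A) = 7/2

Enumerate directed cycles and compute their means (weight / length). Sample:
  cycle 0 → 0: weight = 5, length = 1, mean = 5/1 ≈ 5.000
  cycle 1 → 1: weight = 9, length = 1, mean = 9/1 ≈ 9.000
  cycle 0 → 1 → 0: weight = 7, length = 2, mean = 7/2 ≈ 3.500
  cycle 1 → 0 → 1: weight = 7, length = 2, mean = 7/2 ≈ 3.500
Minimum mean = 3.500, attained e.g. along the cycle 0 → 1 → 0 with weight 7 and length 2. So λ(A) = 7/2 = 7/2.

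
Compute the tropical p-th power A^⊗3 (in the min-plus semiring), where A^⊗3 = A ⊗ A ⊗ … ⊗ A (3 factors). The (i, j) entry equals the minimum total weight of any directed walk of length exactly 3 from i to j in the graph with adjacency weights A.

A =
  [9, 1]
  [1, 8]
A^⊗3 =
  [10, 3]
  [3, 10]

Each entry (A^⊗3)_ij equals the minimum over all length-3 walks i = v_0 → v_1 → … → v_3 = j of Σ_t A[v_t][v_{t+1}]. For example, for (i, j) = (0, 1) we minimise over 4 possible intermediate vertex sequences; the minimum is 3, attained along the walk 0 → 1 → 0 → 1.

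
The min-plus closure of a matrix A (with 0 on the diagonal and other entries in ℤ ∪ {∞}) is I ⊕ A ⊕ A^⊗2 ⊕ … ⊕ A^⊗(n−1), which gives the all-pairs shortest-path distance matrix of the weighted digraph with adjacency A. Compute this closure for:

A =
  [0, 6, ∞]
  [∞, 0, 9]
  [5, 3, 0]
Closure =
  [0, 6, 15]
  [14, 0, 9]
  [5, 3, 0]

This is the Floyd-Warshall all-pairs shortest-path computation. For each intermediate vertex k = 0, 1, …, 2, update dist[i][j] ← min(dist[i][j], dist[i][k] + dist[k][j]). The final matrix gives, for each (i, j), the minimum total weight of any directed path from i to j (possibly empty when i = j).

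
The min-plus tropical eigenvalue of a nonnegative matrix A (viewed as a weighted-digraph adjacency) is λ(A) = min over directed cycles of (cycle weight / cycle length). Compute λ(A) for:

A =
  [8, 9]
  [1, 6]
λ(A) = 5

Enumerate directed cycles and compute their means (weight / length). Sample:
  cycle 0 → 0: weight = 8, length = 1, mean = 8/1 ≈ 8.000
  cycle 1 → 1: weight = 6, length = 1, mean = 6/1 ≈ 6.000
  cycle 0 → 1 → 0: weight = 10, length = 2, mean = 10/2 ≈ 5.000
  cycle 1 → 0 → 1: weight = 10, length = 2, mean = 10/2 ≈ 5.000
Minimum mean = 5.000, attained e.g. along the cycle 0 → 1 → 0 with weight 10 and length 2. So λ(A) = 10/2 = 5.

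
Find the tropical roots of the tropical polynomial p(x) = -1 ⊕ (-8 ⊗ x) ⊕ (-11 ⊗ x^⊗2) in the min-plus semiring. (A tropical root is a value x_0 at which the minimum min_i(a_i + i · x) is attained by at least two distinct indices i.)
Roots: {3, 7}

Each tropical root is a break point of the lower envelope of the lines y = a_i + i · x (there are 3 lines, with slopes 0, 1, ..., 2). Only the lines that attain the minimum somewhere contribute to roots; other lines are dominated. Here the surviving (envelope) indices are i = 2, i = 1, i = 0.
Intersections between consecutive envelope lines give the roots: for adjacent envelope indices i < j the intersection is x = (a_i − a_j) / (j − i). Reading off the sorted break points: {3, 7}.
Verification: at each break x_0, at least two indices attain the minimum of min_i(a_i + i · x_0).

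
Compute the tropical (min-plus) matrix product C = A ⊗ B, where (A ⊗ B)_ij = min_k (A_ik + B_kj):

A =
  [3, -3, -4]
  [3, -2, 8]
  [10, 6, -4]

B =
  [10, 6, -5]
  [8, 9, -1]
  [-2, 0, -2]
A ⊗ B =
  [-6, -4, -6]
  [6, 7, -3]
  [-6, -4, -6]

Apply the min-plus product entry-by-entry:
  C[0][0] = min over k of (A[0][0] + B[0][0] = 3 + 10 = 13, A[0][1] + B[1][0] = -3 + 8 = 5, A[0][2] + B[2][0] = -4 + -2 = -6) = -6 (attained at k = 2)
  C[0][1] = min over k of (A[0][0] + B[0][1] = 3 + 6 = 9, A[0][1] + B[1][1] = -3 + 9 = 6, A[0][2] + B[2][1] = -4 + 0 = -4) = -4 (attained at k = 2)
  C[0][2] = min over k of (A[0][0] + B[0][2] = 3 + -5 = -2, A[0][1] + B[1][2] = -3 + -1 = -4, A[0][2] + B[2][2] = -4 + -2 = -6) = -6 (attained at k = 2)
  C[1][0] = min over k of (A[1][0] + B[0][0] = 3 + 10 = 13, A[1][1] + B[1][0] = -2 + 8 = 6, A[1][2] + B[2][0] = 8 + -2 = 6) = 6 (attained at k = 1)
  C[1][1] = min over k of (A[1][0] + B[0][1] = 3 + 6 = 9, A[1][1] + B[1][1] = -2 + 9 = 7, A[1][2] + B[2][1] = 8 + 0 = 8) = 7 (attained at k = 1)
  C[1][2] = min over k of (A[1][0] + B[0][2] = 3 + -5 = -2, A[1][1] + B[1][2] = -2 + -1 = -3, A[1][2] + B[2][2] = 8 + -2 = 6) = -3 (attained at k = 1)
  C[2][0] = min over k of (A[2][0] + B[0][0] = 10 + 10 = 20, A[2][1] + B[1][0] = 6 + 8 = 14, A[2][2] + B[2][0] = -4 + -2 = -6) = -6 (attained at k = 2)
  C[2][1] = min over k of (A[2][0] + B[0][1] = 10 + 6 = 16, A[2][1] + B[1][1] = 6 + 9 = 15, A[2][2] + B[2][1] = -4 + 0 = -4) = -4 (attained at k = 2)
  C[2][2] = min over k of (A[2][0] + B[0][2] = 10 + -5 = 5, A[2][1] + B[1][2] = 6 + -1 = 5, A[2][2] + B[2][2] = -4 + -2 = -6) = -6 (attained at k = 2)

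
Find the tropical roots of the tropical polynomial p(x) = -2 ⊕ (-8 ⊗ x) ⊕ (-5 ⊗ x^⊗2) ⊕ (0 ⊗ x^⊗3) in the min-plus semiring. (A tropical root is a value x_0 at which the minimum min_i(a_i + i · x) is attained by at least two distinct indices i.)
Roots: {-5, -3, 6}

Each tropical root is a break point of the lower envelope of the lines y = a_i + i · x (there are 4 lines, with slopes 0, 1, ..., 3). Only the lines that attain the minimum somewhere contribute to roots; other lines are dominated. Here the surviving (envelope) indices are i = 3, i = 2, i = 1, i = 0.
Intersections between consecutive envelope lines give the roots: for adjacent envelope indices i < j the intersection is x = (a_i − a_j) / (j − i). Reading off the sorted break points: {-5, -3, 6}.
Verification: at each break x_0, at least two indices attain the minimum of min_i(a_i + i · x_0).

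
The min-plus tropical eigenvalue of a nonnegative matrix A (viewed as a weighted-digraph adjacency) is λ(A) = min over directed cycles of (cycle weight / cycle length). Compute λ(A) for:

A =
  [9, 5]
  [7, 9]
λ(A) = 6

Enumerate directed cycles and compute their means (weight / length). Sample:
  cycle 0 → 0: weight = 9, length = 1, mean = 9/1 ≈ 9.000
  cycle 1 → 1: weight = 9, length = 1, mean = 9/1 ≈ 9.000
  cycle 0 → 1 → 0: weight = 12, length = 2, mean = 12/2 ≈ 6.000
  cycle 1 → 0 → 1: weight = 12, length = 2, mean = 12/2 ≈ 6.000
Minimum mean = 6.000, attained e.g. along the cycle 0 → 1 → 0 with weight 12 and length 2. So λ(A) = 12/2 = 6.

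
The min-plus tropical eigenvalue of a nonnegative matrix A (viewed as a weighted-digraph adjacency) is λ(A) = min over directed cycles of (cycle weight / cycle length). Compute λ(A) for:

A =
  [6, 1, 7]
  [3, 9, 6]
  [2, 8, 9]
λ(A) = 2

Enumerate directed cycles and compute their means (weight / length). Sample:
  cycle 0 → 0: weight = 6, length = 1, mean = 6/1 ≈ 6.000
  cycle 1 → 1: weight = 9, length = 1, mean = 9/1 ≈ 9.000
  cycle 2 → 2: weight = 9, length = 1, mean = 9/1 ≈ 9.000
  cycle 0 → 1 → 0: weight = 4, length = 2, mean = 4/2 ≈ 2.000
  cycle 0 → 2 → 0: weight = 9, length = 2, mean = 9/2 ≈ 4.500
  cycle 1 → 0 → 1: weight = 4, length = 2, mean = 4/2 ≈ 2.000
Minimum mean = 2.000, attained e.g. along the cycle 0 → 1 → 0 with weight 4 and length 2. So λ(A) = 4/2 = 2.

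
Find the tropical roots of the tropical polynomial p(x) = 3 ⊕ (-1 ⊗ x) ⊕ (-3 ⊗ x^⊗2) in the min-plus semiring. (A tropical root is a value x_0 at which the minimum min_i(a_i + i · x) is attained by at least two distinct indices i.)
Roots: {2, 4}

Each tropical root is a break point of the lower envelope of the lines y = a_i + i · x (there are 3 lines, with slopes 0, 1, ..., 2). Only the lines that attain the minimum somewhere contribute to roots; other lines are dominated. Here the surviving (envelope) indices are i = 2, i = 1, i = 0.
Intersections between consecutive envelope lines give the roots: for adjacent envelope indices i < j the intersection is x = (a_i − a_j) / (j − i). Reading off the sorted break points: {2, 4}.
Verification: at each break x_0, at least two indices attain the minimum of min_i(a_i + i · x_0).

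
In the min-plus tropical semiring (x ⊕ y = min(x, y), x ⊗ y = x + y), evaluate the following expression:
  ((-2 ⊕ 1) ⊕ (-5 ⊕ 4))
((-2 ⊕ 1) ⊕ (-5 ⊕ 4)) = -5

Expand innermost to outermost. Recall ⊕ takes the minimum of its arguments and ⊗ takes their sum. Working out the expression ((-2 ⊕ 1) ⊕ (-5 ⊕ 4)) gives -5.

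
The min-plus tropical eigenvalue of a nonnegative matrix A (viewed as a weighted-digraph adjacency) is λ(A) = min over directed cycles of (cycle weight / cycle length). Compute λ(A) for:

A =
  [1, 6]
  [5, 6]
λ(A) = 1

Enumerate directed cycles and compute their means (weight / length). Sample:
  cycle 0 → 0: weight = 1, length = 1, mean = 1/1 ≈ 1.000
  cycle 1 → 1: weight = 6, length = 1, mean = 6/1 ≈ 6.000
  cycle 0 → 1 → 0: weight = 11, length = 2, mean = 11/2 ≈ 5.500
  cycle 1 → 0 → 1: weight = 11, length = 2, mean = 11/2 ≈ 5.500
Minimum mean = 1.000, attained e.g. along the cycle 0 → 0 with weight 1 and length 1. So λ(A) = 1/1 = 1.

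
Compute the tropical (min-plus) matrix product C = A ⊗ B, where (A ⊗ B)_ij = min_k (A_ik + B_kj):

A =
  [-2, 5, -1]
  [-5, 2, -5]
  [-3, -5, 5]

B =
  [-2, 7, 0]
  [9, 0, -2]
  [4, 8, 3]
A ⊗ B =
  [-4, 5, -2]
  [-7, 2, -5]
  [-5, -5, -7]

Apply the min-plus product entry-by-entry:
  C[0][0] = min over k of (A[0][0] + B[0][0] = -2 + -2 = -4, A[0][1] + B[1][0] = 5 + 9 = 14, A[0][2] + B[2][0] = -1 + 4 = 3) = -4 (attained at k = 0)
  C[0][1] = min over k of (A[0][0] + B[0][1] = -2 + 7 = 5, A[0][1] + B[1][1] = 5 + 0 = 5, A[0][2] + B[2][1] = -1 + 8 = 7) = 5 (attained at k = 0)
  C[0][2] = min over k of (A[0][0] + B[0][2] = -2 + 0 = -2, A[0][1] + B[1][2] = 5 + -2 = 3, A[0][2] + B[2][2] = -1 + 3 = 2) = -2 (attained at k = 0)
  C[1][0] = min over k of (A[1][0] + B[0][0] = -5 + -2 = -7, A[1][1] + B[1][0] = 2 + 9 = 11, A[1][2] + B[2][0] = -5 + 4 = -1) = -7 (attained at k = 0)
  C[1][1] = min over k of (A[1][0] + B[0][1] = -5 + 7 = 2, A[1][1] + B[1][1] = 2 + 0 = 2, A[1][2] + B[2][1] = -5 + 8 = 3) = 2 (attained at k = 0)
  C[1][2] = min over k of (A[1][0] + B[0][2] = -5 + 0 = -5, A[1][1] + B[1][2] = 2 + -2 = 0, A[1][2] + B[2][2] = -5 + 3 = -2) = -5 (attained at k = 0)
  C[2][0] = min over k of (A[2][0] + B[0][0] = -3 + -2 = -5, A[2][1] + B[1][0] = -5 + 9 = 4, A[2][2] + B[2][0] = 5 + 4 = 9) = -5 (attained at k = 0)
  C[2][1] = min over k of (A[2][0] + B[0][1] = -3 + 7 = 4, A[2][1] + B[1][1] = -5 + 0 = -5, A[2][2] + B[2][1] = 5 + 8 = 13) = -5 (attained at k = 1)
  C[2][2] = min over k of (A[2][0] + B[0][2] = -3 + 0 = -3, A[2][1] + B[1][2] = -5 + -2 = -7, A[2][2] + B[2][2] = 5 + 3 = 8) = -7 (attained at k = 1)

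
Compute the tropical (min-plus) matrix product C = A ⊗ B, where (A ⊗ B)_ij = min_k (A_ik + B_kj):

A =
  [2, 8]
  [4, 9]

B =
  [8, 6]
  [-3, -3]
A ⊗ B =
  [5, 5]
  [6, 6]

Apply the min-plus product entry-by-entry:
  C[0][0] = min over k of (A[0][0] + B[0][0] = 2 + 8 = 10, A[0][1] + B[1][0] = 8 + -3 = 5) = 5 (attained at k = 1)
  C[0][1] = min over k of (A[0][0] + B[0][1] = 2 + 6 = 8, A[0][1] + B[1][1] = 8 + -3 = 5) = 5 (attained at k = 1)
  C[1][0] = min over k of (A[1][0] + B[0][0] = 4 + 8 = 12, A[1][1] + B[1][0] = 9 + -3 = 6) = 6 (attained at k = 1)
  C[1][1] = min over k of (A[1][0] + B[0][1] = 4 + 6 = 10, A[1][1] + B[1][1] = 9 + -3 = 6) = 6 (attained at k = 1)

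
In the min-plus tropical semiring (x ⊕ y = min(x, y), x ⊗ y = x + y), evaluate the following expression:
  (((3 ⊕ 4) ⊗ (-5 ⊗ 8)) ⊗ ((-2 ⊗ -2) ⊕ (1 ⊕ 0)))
(((3 ⊕ 4) ⊗ (-5 ⊗ 8)) ⊗ ((-2 ⊗ -2) ⊕ (1 ⊕ 0))) = 2

Expand innermost to outermost. Recall ⊕ takes the minimum of its arguments and ⊗ takes their sum. Working out the expression (((3 ⊕ 4) ⊗ (-5 ⊗ 8)) ⊗ ((-2 ⊗ -2) ⊕ (1 ⊕ 0))) gives 2.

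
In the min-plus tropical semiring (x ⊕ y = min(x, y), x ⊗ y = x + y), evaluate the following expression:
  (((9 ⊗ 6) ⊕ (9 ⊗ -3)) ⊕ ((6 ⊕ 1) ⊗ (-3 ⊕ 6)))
(((9 ⊗ 6) ⊕ (9 ⊗ -3)) ⊕ ((6 ⊕ 1) ⊗ (-3 ⊕ 6))) = -2

Expand innermost to outermost. Recall ⊕ takes the minimum of its arguments and ⊗ takes their sum. Working out the expression (((9 ⊗ 6) ⊕ (9 ⊗ -3)) ⊕ ((6 ⊕ 1) ⊗ (-3 ⊕ 6))) gives -2.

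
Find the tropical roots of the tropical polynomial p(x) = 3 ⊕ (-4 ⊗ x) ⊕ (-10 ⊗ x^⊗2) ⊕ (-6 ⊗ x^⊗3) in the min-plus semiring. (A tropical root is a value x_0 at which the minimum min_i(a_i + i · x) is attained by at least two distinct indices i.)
Roots: {-4, 6, 7}

Each tropical root is a break point of the lower envelope of the lines y = a_i + i · x (there are 4 lines, with slopes 0, 1, ..., 3). Only the lines that attain the minimum somewhere contribute to roots; other lines are dominated. Here the surviving (envelope) indices are i = 3, i = 2, i = 1, i = 0.
Intersections between consecutive envelope lines give the roots: for adjacent envelope indices i < j the intersection is x = (a_i − a_j) / (j − i). Reading off the sorted break points: {-4, 6, 7}.
Verification: at each break x_0, at least two indices attain the minimum of min_i(a_i + i · x_0).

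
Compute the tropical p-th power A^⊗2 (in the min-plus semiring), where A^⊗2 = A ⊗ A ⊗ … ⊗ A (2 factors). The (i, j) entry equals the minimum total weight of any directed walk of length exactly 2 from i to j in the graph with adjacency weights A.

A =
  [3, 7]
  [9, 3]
A^⊗2 =
  [6, 10]
  [12, 6]

Each entry (A^⊗2)_ij equals the minimum over all length-2 walks i = v_0 → v_1 → … → v_2 = j of Σ_t A[v_t][v_{t+1}]. For example, for (i, j) = (0, 1) we minimise over 2 possible intermediate vertex sequences; the minimum is 10, attained along the walk 0 → 0 → 1.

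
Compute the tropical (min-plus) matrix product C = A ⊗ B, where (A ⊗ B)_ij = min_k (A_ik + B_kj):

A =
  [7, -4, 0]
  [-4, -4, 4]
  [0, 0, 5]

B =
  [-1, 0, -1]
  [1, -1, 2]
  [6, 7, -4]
A ⊗ B =
  [-3, -5, -4]
  [-5, -5, -5]
  [-1, -1, -1]

Apply the min-plus product entry-by-entry:
  C[0][0] = min over k of (A[0][0] + B[0][0] = 7 + -1 = 6, A[0][1] + B[1][0] = -4 + 1 = -3, A[0][2] + B[2][0] = 0 + 6 = 6) = -3 (attained at k = 1)
  C[0][1] = min over k of (A[0][0] + B[0][1] = 7 + 0 = 7, A[0][1] + B[1][1] = -4 + -1 = -5, A[0][2] + B[2][1] = 0 + 7 = 7) = -5 (attained at k = 1)
  C[0][2] = min over k of (A[0][0] + B[0][2] = 7 + -1 = 6, A[0][1] + B[1][2] = -4 + 2 = -2, A[0][2] + B[2][2] = 0 + -4 = -4) = -4 (attained at k = 2)
  C[1][0] = min over k of (A[1][0] + B[0][0] = -4 + -1 = -5, A[1][1] + B[1][0] = -4 + 1 = -3, A[1][2] + B[2][0] = 4 + 6 = 10) = -5 (attained at k = 0)
  C[1][1] = min over k of (A[1][0] + B[0][1] = -4 + 0 = -4, A[1][1] + B[1][1] = -4 + -1 = -5, A[1][2] + B[2][1] = 4 + 7 = 11) = -5 (attained at k = 1)
  C[1][2] = min over k of (A[1][0] + B[0][2] = -4 + -1 = -5, A[1][1] + B[1][2] = -4 + 2 = -2, A[1][2] + B[2][2] = 4 + -4 = 0) = -5 (attained at k = 0)
  C[2][0] = min over k of (A[2][0] + B[0][0] = 0 + -1 = -1, A[2][1] + B[1][0] = 0 + 1 = 1, A[2][2] + B[2][0] = 5 + 6 = 11) = -1 (attained at k = 0)
  C[2][1] = min over k of (A[2][0] + B[0][1] = 0 + 0 = 0, A[2][1] + B[1][1] = 0 + -1 = -1, A[2][2] + B[2][1] = 5 + 7 = 12) = -1 (attained at k = 1)
  C[2][2] = min over k of (A[2][0] + B[0][2] = 0 + -1 = -1, A[2][1] + B[1][2] = 0 + 2 = 2, A[2][2] + B[2][2] = 5 + -4 = 1) = -1 (attained at k = 0)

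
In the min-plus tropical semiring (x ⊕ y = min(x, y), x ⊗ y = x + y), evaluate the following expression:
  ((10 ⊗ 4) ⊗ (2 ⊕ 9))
((10 ⊗ 4) ⊗ (2 ⊕ 9)) = 16

Expand innermost to outermost. Recall ⊕ takes the minimum of its arguments and ⊗ takes their sum. Working out the expression ((10 ⊗ 4) ⊗ (2 ⊕ 9)) gives 16.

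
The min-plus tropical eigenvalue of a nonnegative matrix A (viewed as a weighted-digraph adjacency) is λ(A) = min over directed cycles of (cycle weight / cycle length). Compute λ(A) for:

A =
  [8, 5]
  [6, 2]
λ(A) = 2

Enumerate directed cycles and compute their means (weight / length). Sample:
  cycle 0 → 0: weight = 8, length = 1, mean = 8/1 ≈ 8.000
  cycle 1 → 1: weight = 2, length = 1, mean = 2/1 ≈ 2.000
  cycle 0 → 1 → 0: weight = 11, length = 2, mean = 11/2 ≈ 5.500
  cycle 1 → 0 → 1: weight = 11, length = 2, mean = 11/2 ≈ 5.500
Minimum mean = 2.000, attained e.g. along the cycle 1 → 1 with weight 2 and length 1. So λ(A) = 2/1 = 2.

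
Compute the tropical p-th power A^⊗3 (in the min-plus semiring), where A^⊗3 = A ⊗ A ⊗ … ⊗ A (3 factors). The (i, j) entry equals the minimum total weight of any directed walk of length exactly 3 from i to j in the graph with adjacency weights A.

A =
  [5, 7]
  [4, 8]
A^⊗3 =
  [15, 17]
  [14, 16]

Each entry (A^⊗3)_ij equals the minimum over all length-3 walks i = v_0 → v_1 → … → v_3 = j of Σ_t A[v_t][v_{t+1}]. For example, for (i, j) = (0, 1) we minimise over 4 possible intermediate vertex sequences; the minimum is 17, attained along the walk 0 → 0 → 0 → 1.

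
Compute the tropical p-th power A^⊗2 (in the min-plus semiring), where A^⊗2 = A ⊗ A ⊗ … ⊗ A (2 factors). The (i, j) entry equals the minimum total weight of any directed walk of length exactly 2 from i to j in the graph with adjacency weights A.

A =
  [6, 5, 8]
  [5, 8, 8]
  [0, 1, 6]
A^⊗2 =
  [8, 9, 13]
  [8, 9, 13]
  [6, 5, 8]

Each entry (A^⊗2)_ij equals the minimum over all length-2 walks i = v_0 → v_1 → … → v_2 = j of Σ_t A[v_t][v_{t+1}]. For example, for (i, j) = (0, 2) we minimise over 3 possible intermediate vertex sequences; the minimum is 13, attained along the walk 0 → 1 → 2.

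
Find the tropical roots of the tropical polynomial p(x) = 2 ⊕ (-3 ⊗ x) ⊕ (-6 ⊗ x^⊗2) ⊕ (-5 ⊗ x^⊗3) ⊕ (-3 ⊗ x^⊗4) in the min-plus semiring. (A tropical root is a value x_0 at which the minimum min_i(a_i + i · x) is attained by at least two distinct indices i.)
Roots: {-2, -1, 3, 5}

Each tropical root is a break point of the lower envelope of the lines y = a_i + i · x (there are 5 lines, with slopes 0, 1, ..., 4). Only the lines that attain the minimum somewhere contribute to roots; other lines are dominated. Here the surviving (envelope) indices are i = 4, i = 3, i = 2, i = 1, i = 0.
Intersections between consecutive envelope lines give the roots: for adjacent envelope indices i < j the intersection is x = (a_i − a_j) / (j − i). Reading off the sorted break points: {-2, -1, 3, 5}.
Verification: at each break x_0, at least two indices attain the minimum of min_i(a_i + i · x_0).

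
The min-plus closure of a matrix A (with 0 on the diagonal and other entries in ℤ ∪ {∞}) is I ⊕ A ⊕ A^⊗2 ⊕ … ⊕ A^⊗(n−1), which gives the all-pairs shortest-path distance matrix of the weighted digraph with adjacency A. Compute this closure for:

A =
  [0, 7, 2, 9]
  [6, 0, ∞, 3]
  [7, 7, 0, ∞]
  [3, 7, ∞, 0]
Closure =
  [0, 7, 2, 9]
  [6, 0, 8, 3]
  [7, 7, 0, 10]
  [3, 7, 5, 0]

This is the Floyd-Warshall all-pairs shortest-path computation. For each intermediate vertex k = 0, 1, …, 3, update dist[i][j] ← min(dist[i][j], dist[i][k] + dist[k][j]). The final matrix gives, for each (i, j), the minimum total weight of any directed path from i to j (possibly empty when i = j).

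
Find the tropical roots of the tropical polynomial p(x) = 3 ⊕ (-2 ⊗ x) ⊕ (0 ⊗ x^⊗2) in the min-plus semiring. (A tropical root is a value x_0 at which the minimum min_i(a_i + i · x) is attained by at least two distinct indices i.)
Roots: {-2, 5}

Each tropical root is a break point of the lower envelope of the lines y = a_i + i · x (there are 3 lines, with slopes 0, 1, ..., 2). Only the lines that attain the minimum somewhere contribute to roots; other lines are dominated. Here the surviving (envelope) indices are i = 2, i = 1, i = 0.
Intersections between consecutive envelope lines give the roots: for adjacent envelope indices i < j the intersection is x = (a_i − a_j) / (j − i). Reading off the sorted break points: {-2, 5}.
Verification: at each break x_0, at least two indices attain the minimum of min_i(a_i + i · x_0).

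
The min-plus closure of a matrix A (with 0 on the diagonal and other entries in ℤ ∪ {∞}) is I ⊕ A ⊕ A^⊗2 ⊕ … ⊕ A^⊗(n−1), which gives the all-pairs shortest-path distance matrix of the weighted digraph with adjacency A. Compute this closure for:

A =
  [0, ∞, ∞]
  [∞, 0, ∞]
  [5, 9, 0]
Closure =
  [0, ∞, ∞]
  [∞, 0, ∞]
  [5, 9, 0]

This is the Floyd-Warshall all-pairs shortest-path computation. For each intermediate vertex k = 0, 1, …, 2, update dist[i][j] ← min(dist[i][j], dist[i][k] + dist[k][j]). The final matrix gives, for each (i, j), the minimum total weight of any directed path from i to j (possibly empty when i = j).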